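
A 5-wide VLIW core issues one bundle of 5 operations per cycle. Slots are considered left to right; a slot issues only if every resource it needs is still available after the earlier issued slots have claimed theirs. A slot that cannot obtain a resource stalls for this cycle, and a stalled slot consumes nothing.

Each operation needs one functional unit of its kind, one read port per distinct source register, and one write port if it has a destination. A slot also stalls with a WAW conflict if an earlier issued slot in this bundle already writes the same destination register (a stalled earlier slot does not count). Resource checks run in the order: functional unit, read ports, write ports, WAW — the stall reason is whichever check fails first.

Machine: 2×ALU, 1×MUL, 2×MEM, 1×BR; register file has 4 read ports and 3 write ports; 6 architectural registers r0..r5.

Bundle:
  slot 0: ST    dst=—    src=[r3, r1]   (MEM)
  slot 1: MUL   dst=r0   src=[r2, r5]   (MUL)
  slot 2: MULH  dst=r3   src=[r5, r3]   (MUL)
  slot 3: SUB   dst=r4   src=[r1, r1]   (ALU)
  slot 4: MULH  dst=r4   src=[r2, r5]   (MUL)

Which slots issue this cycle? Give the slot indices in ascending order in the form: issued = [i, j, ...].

issued = [0, 1]

#0 MEM src=r3,r1 dispatched  <A:2 Mu:1 Ld:1 B:1 rd:2 wr:3>
#1 MUL src=r2,r5 dispatched  <A:2 Mu:0 Ld:1 B:1 rd:0 wr:2>
#2 MUL src=r5,r3 held:FU  <A:2 Mu:0 Ld:1 B:1 rd:0 wr:2>
#3 ALU src=r1,r1 held:RD_PORT  <A:2 Mu:0 Ld:1 B:1 rd:0 wr:2>
#4 MUL src=r2,r5 held:FU  <A:2 Mu:0 Ld:1 B:1 rd:0 wr:2>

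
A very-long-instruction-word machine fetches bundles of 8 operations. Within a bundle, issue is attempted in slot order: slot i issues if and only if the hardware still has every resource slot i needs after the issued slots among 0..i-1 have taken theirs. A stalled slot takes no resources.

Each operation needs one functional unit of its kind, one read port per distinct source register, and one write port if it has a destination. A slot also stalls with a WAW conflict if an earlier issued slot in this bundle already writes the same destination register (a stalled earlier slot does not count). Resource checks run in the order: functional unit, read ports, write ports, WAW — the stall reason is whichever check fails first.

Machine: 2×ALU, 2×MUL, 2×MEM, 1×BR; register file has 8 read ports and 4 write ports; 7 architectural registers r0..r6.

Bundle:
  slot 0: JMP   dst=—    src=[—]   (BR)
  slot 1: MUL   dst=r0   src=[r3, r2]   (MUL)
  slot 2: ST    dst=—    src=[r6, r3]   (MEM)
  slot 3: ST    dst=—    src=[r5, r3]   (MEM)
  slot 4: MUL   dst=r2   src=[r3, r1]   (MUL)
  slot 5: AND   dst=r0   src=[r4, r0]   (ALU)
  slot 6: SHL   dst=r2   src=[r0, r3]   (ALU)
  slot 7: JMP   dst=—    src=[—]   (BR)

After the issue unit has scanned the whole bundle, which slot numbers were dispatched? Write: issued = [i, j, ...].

(0) want 1×BR +0rd +0wr — yes → AL2|MU2|ME2|BR0|rd8|wr4
(1) want 1×MUL +2rd +1wr — yes → AL2|MU1|ME2|BR0|rd6|wr3
(2) want 1×MEM +2rd +0wr — yes → AL2|MU1|ME1|BR0|rd4|wr3
(3) want 1×MEM +2rd +0wr — yes → AL2|MU1|ME0|BR0|rd2|wr3
(4) want 1×MUL +2rd +1wr — yes → AL2|MU0|ME0|BR0|rd0|wr2
(5) want 1×ALU +2rd +1wr — RD_PORT → AL2|MU0|ME0|BR0|rd0|wr2
(6) want 1×ALU +2rd +1wr — RD_PORT → AL2|MU0|ME0|BR0|rd0|wr2
(7) want 1×BR +0rd +0wr — FU → AL2|MU0|ME0|BR0|rd0|wr2

issued = [0, 1, 2, 3, 4]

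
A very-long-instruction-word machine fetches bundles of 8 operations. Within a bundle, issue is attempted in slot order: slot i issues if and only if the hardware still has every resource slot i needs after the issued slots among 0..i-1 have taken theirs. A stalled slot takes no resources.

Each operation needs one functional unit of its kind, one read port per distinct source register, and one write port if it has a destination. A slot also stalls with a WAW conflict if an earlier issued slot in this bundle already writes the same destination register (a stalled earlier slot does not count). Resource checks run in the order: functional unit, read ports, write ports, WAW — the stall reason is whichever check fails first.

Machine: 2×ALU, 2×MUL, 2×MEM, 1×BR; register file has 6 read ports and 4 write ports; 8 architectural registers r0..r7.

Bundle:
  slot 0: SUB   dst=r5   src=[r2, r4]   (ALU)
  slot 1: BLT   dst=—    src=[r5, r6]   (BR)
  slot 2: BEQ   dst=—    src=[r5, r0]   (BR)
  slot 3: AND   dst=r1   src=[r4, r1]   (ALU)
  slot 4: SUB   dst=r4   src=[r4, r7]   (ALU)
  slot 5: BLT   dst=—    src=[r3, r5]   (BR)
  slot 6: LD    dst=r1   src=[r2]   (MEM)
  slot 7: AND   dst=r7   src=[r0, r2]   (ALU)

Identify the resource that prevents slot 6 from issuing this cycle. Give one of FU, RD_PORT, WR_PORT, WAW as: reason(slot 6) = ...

[0] ALU needs rd=2 wr=1: ok; after: ALU=1 MUL=2 MEM=2 BR=1, R=4, W=3
[1] BR needs rd=2 wr=0: ok; after: ALU=1 MUL=2 MEM=2 BR=0, R=2, W=3
[2] BR needs rd=2 wr=0: FU; after: ALU=1 MUL=2 MEM=2 BR=0, R=2, W=3
[3] ALU needs rd=2 wr=1: ok; after: ALU=0 MUL=2 MEM=2 BR=0, R=0, W=2
[4] ALU needs rd=2 wr=1: FU; after: ALU=0 MUL=2 MEM=2 BR=0, R=0, W=2
[5] BR needs rd=2 wr=0: FU; after: ALU=0 MUL=2 MEM=2 BR=0, R=0, W=2
[6] MEM needs rd=1 wr=1: RD_PORT; after: ALU=0 MUL=2 MEM=2 BR=0, R=0, W=2
[7] ALU needs rd=2 wr=1: FU; after: ALU=0 MUL=2 MEM=2 BR=0, R=0, W=2

reason(slot 6) = RD_PORT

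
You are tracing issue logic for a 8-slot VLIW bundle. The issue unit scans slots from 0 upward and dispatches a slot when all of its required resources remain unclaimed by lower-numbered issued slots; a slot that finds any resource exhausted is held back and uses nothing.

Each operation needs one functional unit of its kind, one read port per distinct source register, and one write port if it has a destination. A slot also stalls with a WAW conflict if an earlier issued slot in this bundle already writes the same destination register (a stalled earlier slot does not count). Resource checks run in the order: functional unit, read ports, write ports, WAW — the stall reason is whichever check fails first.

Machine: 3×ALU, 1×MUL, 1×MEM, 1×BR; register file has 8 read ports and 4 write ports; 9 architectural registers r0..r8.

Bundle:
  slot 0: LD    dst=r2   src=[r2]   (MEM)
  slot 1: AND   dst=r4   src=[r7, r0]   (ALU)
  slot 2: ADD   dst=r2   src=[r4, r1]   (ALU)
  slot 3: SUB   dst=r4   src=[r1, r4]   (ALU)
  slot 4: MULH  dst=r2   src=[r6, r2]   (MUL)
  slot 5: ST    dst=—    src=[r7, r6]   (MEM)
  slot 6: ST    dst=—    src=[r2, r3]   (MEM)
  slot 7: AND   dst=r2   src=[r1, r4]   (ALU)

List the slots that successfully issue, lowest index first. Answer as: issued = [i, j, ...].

issued = [0, 1]

  0. MEM→r2 ⇒ go  {3A/1Mu/0Ld/1B | 7r 3w}
  1. ALU→r4 ⇒ go  {2A/1Mu/0Ld/1B | 5r 2w}
  2. ALU→r2 ⇒ no(WAW)  {2A/1Mu/0Ld/1B | 5r 2w}
  3. ALU→r4 ⇒ no(WAW)  {2A/1Mu/0Ld/1B | 5r 2w}
  4. MUL→r2 ⇒ no(WAW)  {2A/1Mu/0Ld/1B | 5r 2w}
  5. MEM ⇒ no(FU)  {2A/1Mu/0Ld/1B | 5r 2w}
  6. MEM ⇒ no(FU)  {2A/1Mu/0Ld/1B | 5r 2w}
  7. ALU→r2 ⇒ no(WAW)  {2A/1Mu/0Ld/1B | 5r 2w}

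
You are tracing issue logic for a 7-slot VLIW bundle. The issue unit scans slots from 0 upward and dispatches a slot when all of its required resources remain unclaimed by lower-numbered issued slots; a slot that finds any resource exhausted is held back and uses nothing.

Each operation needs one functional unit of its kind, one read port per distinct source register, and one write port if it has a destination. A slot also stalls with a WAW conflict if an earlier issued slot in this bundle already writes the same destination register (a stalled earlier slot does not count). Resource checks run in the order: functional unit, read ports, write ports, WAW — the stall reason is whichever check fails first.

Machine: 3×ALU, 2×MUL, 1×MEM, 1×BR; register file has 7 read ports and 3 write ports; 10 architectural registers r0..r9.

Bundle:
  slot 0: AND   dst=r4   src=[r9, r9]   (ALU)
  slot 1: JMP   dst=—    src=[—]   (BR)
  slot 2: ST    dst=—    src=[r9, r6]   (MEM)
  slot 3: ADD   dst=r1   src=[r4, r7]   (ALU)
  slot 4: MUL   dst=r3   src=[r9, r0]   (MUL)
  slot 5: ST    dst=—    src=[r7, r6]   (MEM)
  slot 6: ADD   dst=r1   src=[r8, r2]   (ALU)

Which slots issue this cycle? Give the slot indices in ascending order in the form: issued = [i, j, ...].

issued = [0, 1, 2, 3, 4]

[0] ALU needs rd=1 wr=1: ok; after: ALU=2 MUL=2 MEM=1 BR=1, R=6, W=2
[1] BR needs rd=0 wr=0: ok; after: ALU=2 MUL=2 MEM=1 BR=0, R=6, W=2
[2] MEM needs rd=2 wr=0: ok; after: ALU=2 MUL=2 MEM=0 BR=0, R=4, W=2
[3] ALU needs rd=2 wr=1: ok; after: ALU=1 MUL=2 MEM=0 BR=0, R=2, W=1
[4] MUL needs rd=2 wr=1: ok; after: ALU=1 MUL=1 MEM=0 BR=0, R=0, W=0
[5] MEM needs rd=2 wr=0: FU; after: ALU=1 MUL=1 MEM=0 BR=0, R=0, W=0
[6] ALU needs rd=2 wr=1: RD_PORT; after: ALU=1 MUL=1 MEM=0 BR=0, R=0, W=0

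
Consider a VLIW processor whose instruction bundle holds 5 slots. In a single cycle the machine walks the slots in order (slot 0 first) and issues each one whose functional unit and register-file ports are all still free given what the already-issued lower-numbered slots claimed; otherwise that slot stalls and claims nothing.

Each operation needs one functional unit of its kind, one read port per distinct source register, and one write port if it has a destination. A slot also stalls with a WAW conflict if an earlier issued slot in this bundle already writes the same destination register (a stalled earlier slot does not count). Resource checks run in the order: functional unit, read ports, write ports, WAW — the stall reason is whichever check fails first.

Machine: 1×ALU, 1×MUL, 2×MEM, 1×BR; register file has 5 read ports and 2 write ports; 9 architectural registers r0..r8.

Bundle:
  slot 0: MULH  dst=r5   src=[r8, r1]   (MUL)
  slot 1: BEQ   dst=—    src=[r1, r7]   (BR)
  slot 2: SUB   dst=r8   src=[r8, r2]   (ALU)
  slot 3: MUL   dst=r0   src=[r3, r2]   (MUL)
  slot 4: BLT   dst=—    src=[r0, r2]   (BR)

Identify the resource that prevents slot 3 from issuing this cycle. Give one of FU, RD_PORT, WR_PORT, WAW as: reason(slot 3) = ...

reason(slot 3) = FU

(0) want 1×MUL +2rd +1wr — yes → AL1|MU0|ME2|BR1|rd3|wr1
(1) want 1×BR +2rd +0wr — yes → AL1|MU0|ME2|BR0|rd1|wr1
(2) want 1×ALU +2rd +1wr — RD_PORT → AL1|MU0|ME2|BR0|rd1|wr1
(3) want 1×MUL +2rd +1wr — FU → AL1|MU0|ME2|BR0|rd1|wr1
(4) want 1×BR +2rd +0wr — FU → AL1|MU0|ME2|BR0|rd1|wr1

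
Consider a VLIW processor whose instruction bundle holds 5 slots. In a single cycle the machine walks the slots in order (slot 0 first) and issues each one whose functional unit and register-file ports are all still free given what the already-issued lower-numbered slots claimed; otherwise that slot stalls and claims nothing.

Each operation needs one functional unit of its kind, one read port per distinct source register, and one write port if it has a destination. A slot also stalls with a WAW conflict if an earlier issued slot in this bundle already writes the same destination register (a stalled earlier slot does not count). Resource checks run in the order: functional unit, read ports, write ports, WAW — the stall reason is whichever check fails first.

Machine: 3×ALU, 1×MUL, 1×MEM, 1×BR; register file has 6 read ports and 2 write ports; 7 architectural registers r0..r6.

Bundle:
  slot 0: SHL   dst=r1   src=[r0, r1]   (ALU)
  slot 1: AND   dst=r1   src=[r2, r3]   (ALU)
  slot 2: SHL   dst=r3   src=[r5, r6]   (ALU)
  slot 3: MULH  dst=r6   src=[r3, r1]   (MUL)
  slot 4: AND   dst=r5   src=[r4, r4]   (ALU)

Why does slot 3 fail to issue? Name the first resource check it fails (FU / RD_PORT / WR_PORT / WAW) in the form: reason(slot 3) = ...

#0 ALU src=r0,r1 dispatched  <A:2 Mu:1 Ld:1 B:1 rd:4 wr:1>
#1 ALU src=r2,r3 held:WAW  <A:2 Mu:1 Ld:1 B:1 rd:4 wr:1>
#2 ALU src=r5,r6 dispatched  <A:1 Mu:1 Ld:1 B:1 rd:2 wr:0>
#3 MUL src=r3,r1 held:WR_PORT  <A:1 Mu:1 Ld:1 B:1 rd:2 wr:0>
#4 ALU src=r4,r4 held:WR_PORT  <A:1 Mu:1 Ld:1 B:1 rd:2 wr:0>

reason(slot 3) = WR_PORT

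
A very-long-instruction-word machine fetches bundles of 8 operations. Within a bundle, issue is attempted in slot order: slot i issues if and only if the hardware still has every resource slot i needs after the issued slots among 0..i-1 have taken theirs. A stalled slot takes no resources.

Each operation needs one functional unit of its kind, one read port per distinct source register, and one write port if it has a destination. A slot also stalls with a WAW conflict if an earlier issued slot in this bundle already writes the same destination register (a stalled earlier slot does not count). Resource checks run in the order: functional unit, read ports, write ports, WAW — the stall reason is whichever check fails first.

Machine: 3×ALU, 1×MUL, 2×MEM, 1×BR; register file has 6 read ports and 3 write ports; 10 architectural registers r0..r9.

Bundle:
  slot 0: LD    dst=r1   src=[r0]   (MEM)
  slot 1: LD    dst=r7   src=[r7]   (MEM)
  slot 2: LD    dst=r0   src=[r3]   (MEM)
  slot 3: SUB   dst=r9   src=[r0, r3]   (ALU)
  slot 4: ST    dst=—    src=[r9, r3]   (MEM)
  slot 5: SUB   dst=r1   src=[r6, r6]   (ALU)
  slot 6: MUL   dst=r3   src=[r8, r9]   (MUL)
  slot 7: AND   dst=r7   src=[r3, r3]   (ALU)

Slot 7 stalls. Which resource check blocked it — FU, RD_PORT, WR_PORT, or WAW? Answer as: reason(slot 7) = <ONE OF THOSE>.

reason(slot 7) = WR_PORT

  0. MEM→r1 ⇒ go  {3A/1Mu/1Ld/1B | 5r 2w}
  1. MEM→r7 ⇒ go  {3A/1Mu/0Ld/1B | 4r 1w}
  2. MEM→r0 ⇒ no(FU)  {3A/1Mu/0Ld/1B | 4r 1w}
  3. ALU→r9 ⇒ go  {2A/1Mu/0Ld/1B | 2r 0w}
  4. MEM ⇒ no(FU)  {2A/1Mu/0Ld/1B | 2r 0w}
  5. ALU→r1 ⇒ no(WR_PORT)  {2A/1Mu/0Ld/1B | 2r 0w}
  6. MUL→r3 ⇒ no(WR_PORT)  {2A/1Mu/0Ld/1B | 2r 0w}
  7. ALU→r7 ⇒ no(WR_PORT)  {2A/1Mu/0Ld/1B | 2r 0w}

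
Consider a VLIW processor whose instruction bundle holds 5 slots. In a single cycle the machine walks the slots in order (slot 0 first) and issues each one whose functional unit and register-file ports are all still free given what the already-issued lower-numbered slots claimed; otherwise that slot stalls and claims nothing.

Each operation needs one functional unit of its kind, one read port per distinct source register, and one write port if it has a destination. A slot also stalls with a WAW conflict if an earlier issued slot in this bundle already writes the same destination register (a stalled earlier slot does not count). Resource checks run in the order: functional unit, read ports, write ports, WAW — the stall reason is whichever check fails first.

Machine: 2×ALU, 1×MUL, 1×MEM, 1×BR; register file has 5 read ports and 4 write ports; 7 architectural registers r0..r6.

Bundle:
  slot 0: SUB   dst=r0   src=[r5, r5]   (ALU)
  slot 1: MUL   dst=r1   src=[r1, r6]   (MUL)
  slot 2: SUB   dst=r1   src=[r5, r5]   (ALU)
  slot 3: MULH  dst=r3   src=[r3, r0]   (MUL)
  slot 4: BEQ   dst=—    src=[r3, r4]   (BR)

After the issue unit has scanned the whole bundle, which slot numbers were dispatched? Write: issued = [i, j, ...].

issued = [0, 1, 4]

(0) want 1×ALU +1rd +1wr — yes → AL1|MU1|ME1|BR1|rd4|wr3
(1) want 1×MUL +2rd +1wr — yes → AL1|MU0|ME1|BR1|rd2|wr2
(2) want 1×ALU +1rd +1wr — WAW → AL1|MU0|ME1|BR1|rd2|wr2
(3) want 1×MUL +2rd +1wr — FU → AL1|MU0|ME1|BR1|rd2|wr2
(4) want 1×BR +2rd +0wr — yes → AL1|MU0|ME1|BR0|rd0|wr2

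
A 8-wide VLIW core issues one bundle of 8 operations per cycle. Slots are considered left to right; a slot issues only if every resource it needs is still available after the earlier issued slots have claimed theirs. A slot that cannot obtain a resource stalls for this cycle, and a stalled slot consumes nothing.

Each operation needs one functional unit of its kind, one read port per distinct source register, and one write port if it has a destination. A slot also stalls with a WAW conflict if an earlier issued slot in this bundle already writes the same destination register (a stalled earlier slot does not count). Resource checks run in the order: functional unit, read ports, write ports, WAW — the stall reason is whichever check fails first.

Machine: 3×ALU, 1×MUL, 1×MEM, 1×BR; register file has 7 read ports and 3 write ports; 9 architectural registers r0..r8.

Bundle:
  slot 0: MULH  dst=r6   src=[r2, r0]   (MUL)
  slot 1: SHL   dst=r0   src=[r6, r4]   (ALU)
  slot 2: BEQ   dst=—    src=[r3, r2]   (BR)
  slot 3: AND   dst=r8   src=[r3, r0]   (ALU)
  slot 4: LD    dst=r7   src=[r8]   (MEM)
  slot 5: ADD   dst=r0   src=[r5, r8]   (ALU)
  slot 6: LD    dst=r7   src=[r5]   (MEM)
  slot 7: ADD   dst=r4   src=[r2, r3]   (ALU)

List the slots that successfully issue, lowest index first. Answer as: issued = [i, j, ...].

issued = [0, 1, 2, 4]

[0] MUL needs rd=2 wr=1: ok; after: ALU=3 MUL=0 MEM=1 BR=1, R=5, W=2
[1] ALU needs rd=2 wr=1: ok; after: ALU=2 MUL=0 MEM=1 BR=1, R=3, W=1
[2] BR needs rd=2 wr=0: ok; after: ALU=2 MUL=0 MEM=1 BR=0, R=1, W=1
[3] ALU needs rd=2 wr=1: RD_PORT; after: ALU=2 MUL=0 MEM=1 BR=0, R=1, W=1
[4] MEM needs rd=1 wr=1: ok; after: ALU=2 MUL=0 MEM=0 BR=0, R=0, W=0
[5] ALU needs rd=2 wr=1: RD_PORT; after: ALU=2 MUL=0 MEM=0 BR=0, R=0, W=0
[6] MEM needs rd=1 wr=1: FU; after: ALU=2 MUL=0 MEM=0 BR=0, R=0, W=0
[7] ALU needs rd=2 wr=1: RD_PORT; after: ALU=2 MUL=0 MEM=0 BR=0, R=0, W=0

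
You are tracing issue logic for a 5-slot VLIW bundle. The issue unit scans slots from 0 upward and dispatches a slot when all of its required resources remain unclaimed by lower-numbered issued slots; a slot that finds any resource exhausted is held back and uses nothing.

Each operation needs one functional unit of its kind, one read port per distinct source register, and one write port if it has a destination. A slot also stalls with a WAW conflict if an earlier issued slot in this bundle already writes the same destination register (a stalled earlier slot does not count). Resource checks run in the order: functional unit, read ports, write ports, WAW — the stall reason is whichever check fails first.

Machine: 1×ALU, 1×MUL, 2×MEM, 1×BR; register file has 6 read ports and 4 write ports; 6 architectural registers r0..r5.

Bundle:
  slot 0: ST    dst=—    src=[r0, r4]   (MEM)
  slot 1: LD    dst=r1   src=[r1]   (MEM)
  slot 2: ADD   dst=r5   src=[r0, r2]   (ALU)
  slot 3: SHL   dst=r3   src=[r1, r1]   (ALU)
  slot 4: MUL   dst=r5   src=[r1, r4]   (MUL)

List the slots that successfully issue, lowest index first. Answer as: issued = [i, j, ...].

issued = [0, 1, 2]

[0] MEM needs rd=2 wr=0: ok; after: ALU=1 MUL=1 MEM=1 BR=1, R=4, W=4
[1] MEM needs rd=1 wr=1: ok; after: ALU=1 MUL=1 MEM=0 BR=1, R=3, W=3
[2] ALU needs rd=2 wr=1: ok; after: ALU=0 MUL=1 MEM=0 BR=1, R=1, W=2
[3] ALU needs rd=1 wr=1: FU; after: ALU=0 MUL=1 MEM=0 BR=1, R=1, W=2
[4] MUL needs rd=2 wr=1: RD_PORT; after: ALU=0 MUL=1 MEM=0 BR=1, R=1, W=2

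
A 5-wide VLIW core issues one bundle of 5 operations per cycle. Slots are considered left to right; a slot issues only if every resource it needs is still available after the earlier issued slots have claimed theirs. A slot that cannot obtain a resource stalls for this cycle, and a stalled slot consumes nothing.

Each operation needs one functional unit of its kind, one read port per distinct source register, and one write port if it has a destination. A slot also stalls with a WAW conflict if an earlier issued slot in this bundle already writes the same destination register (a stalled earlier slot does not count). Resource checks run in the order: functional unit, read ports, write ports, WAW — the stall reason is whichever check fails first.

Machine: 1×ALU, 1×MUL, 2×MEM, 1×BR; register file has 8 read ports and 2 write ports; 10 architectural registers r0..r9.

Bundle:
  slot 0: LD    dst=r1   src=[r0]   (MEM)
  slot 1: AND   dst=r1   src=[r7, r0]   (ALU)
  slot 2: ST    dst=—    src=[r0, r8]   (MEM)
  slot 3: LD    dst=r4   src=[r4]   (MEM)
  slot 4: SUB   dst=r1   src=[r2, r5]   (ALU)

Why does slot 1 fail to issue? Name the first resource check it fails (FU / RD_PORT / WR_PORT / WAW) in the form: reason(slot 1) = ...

reason(slot 1) = WAW

#0 MEM src=r0 dispatched  <A:1 Mu:1 Ld:1 B:1 rd:7 wr:1>
#1 ALU src=r7,r0 held:WAW  <A:1 Mu:1 Ld:1 B:1 rd:7 wr:1>
#2 MEM src=r0,r8 dispatched  <A:1 Mu:1 Ld:0 B:1 rd:5 wr:1>
#3 MEM src=r4 held:FU  <A:1 Mu:1 Ld:0 B:1 rd:5 wr:1>
#4 ALU src=r2,r5 held:WAW  <A:1 Mu:1 Ld:0 B:1 rd:5 wr:1>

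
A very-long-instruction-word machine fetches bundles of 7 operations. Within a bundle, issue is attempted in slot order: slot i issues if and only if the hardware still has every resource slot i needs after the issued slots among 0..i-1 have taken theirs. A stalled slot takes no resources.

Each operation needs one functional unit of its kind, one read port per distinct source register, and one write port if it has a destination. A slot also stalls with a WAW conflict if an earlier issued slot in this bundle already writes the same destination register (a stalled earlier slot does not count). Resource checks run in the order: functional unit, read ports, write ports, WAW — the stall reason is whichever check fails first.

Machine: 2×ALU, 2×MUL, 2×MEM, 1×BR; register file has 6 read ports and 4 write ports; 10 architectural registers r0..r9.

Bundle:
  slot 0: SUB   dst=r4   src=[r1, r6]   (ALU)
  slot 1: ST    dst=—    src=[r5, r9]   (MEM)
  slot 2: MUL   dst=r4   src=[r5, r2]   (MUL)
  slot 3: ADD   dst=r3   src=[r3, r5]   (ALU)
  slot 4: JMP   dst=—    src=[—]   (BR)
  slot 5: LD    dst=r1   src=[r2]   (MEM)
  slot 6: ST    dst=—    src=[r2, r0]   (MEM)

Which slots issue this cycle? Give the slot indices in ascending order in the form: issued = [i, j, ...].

issued = [0, 1, 3, 4]

(0) want 1×ALU +2rd +1wr — yes → AL1|MU2|ME2|BR1|rd4|wr3
(1) want 1×MEM +2rd +0wr — yes → AL1|MU2|ME1|BR1|rd2|wr3
(2) want 1×MUL +2rd +1wr — WAW → AL1|MU2|ME1|BR1|rd2|wr3
(3) want 1×ALU +2rd +1wr — yes → AL0|MU2|ME1|BR1|rd0|wr2
(4) want 1×BR +0rd +0wr — yes → AL0|MU2|ME1|BR0|rd0|wr2
(5) want 1×MEM +1rd +1wr — RD_PORT → AL0|MU2|ME1|BR0|rd0|wr2
(6) want 1×MEM +2rd +0wr — RD_PORT → AL0|MU2|ME1|BR0|rd0|wr2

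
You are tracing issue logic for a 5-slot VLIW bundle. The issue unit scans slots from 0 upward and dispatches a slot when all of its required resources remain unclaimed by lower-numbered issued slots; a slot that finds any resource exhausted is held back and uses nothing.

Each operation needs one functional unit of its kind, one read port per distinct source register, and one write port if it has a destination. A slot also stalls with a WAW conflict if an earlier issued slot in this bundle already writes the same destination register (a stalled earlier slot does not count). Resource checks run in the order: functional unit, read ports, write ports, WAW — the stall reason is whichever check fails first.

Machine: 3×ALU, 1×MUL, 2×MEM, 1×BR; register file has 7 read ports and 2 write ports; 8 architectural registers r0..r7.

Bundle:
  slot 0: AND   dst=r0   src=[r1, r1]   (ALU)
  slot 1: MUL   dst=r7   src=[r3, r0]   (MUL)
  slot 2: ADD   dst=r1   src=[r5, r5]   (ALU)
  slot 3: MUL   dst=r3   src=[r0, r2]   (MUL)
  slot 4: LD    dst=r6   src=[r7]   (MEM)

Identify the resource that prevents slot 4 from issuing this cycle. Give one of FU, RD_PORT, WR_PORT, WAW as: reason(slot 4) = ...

  0. ALU→r0 ⇒ go  {2A/1Mu/2Ld/1B | 6r 1w}
  1. MUL→r7 ⇒ go  {2A/0Mu/2Ld/1B | 4r 0w}
  2. ALU→r1 ⇒ no(WR_PORT)  {2A/0Mu/2Ld/1B | 4r 0w}
  3. MUL→r3 ⇒ no(FU)  {2A/0Mu/2Ld/1B | 4r 0w}
  4. MEM→r6 ⇒ no(WR_PORT)  {2A/0Mu/2Ld/1B | 4r 0w}

reason(slot 4) = WR_PORT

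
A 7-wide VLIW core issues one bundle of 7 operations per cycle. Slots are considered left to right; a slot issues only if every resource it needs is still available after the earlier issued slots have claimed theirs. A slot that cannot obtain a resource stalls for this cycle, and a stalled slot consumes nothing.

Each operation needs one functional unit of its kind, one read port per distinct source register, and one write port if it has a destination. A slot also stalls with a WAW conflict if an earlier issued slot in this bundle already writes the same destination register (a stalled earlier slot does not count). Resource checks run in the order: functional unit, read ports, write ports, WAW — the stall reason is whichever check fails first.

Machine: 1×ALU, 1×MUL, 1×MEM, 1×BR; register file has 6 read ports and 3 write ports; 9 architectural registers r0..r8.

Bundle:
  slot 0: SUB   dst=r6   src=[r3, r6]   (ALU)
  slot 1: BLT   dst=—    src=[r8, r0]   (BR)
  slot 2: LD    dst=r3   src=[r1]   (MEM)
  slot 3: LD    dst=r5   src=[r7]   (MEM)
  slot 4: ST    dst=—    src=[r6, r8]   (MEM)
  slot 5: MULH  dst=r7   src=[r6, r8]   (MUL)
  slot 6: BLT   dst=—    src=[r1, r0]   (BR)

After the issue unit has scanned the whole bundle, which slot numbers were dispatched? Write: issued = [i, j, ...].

#0 ALU src=r3,r6 dispatched  <A:0 Mu:1 Ld:1 B:1 rd:4 wr:2>
#1 BR src=r8,r0 dispatched  <A:0 Mu:1 Ld:1 B:0 rd:2 wr:2>
#2 MEM src=r1 dispatched  <A:0 Mu:1 Ld:0 B:0 rd:1 wr:1>
#3 MEM src=r7 held:FU  <A:0 Mu:1 Ld:0 B:0 rd:1 wr:1>
#4 MEM src=r6,r8 held:FU  <A:0 Mu:1 Ld:0 B:0 rd:1 wr:1>
#5 MUL src=r6,r8 held:RD_PORT  <A:0 Mu:1 Ld:0 B:0 rd:1 wr:1>
#6 BR src=r1,r0 held:FU  <A:0 Mu:1 Ld:0 B:0 rd:1 wr:1>

issued = [0, 1, 2]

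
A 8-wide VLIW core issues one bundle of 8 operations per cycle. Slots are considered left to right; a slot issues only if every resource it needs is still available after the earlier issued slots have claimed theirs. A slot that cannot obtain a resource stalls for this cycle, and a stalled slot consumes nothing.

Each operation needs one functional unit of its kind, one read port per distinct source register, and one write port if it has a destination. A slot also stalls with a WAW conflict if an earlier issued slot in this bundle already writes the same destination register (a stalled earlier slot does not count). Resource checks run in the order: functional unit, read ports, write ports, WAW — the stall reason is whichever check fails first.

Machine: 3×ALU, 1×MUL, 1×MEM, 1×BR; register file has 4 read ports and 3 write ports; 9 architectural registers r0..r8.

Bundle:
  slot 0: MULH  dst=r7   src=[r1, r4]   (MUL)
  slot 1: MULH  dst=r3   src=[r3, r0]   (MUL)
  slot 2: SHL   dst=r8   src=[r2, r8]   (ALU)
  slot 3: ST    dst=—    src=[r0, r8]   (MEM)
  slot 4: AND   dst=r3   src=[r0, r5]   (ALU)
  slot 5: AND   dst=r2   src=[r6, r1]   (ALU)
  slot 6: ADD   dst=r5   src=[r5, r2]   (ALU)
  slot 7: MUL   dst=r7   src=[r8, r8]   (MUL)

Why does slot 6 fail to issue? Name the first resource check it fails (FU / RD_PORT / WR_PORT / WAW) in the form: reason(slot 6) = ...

#0 MUL src=r1,r4 dispatched  <A:3 Mu:0 Ld:1 B:1 rd:2 wr:2>
#1 MUL src=r3,r0 held:FU  <A:3 Mu:0 Ld:1 B:1 rd:2 wr:2>
#2 ALU src=r2,r8 dispatched  <A:2 Mu:0 Ld:1 B:1 rd:0 wr:1>
#3 MEM src=r0,r8 held:RD_PORT  <A:2 Mu:0 Ld:1 B:1 rd:0 wr:1>
#4 ALU src=r0,r5 held:RD_PORT  <A:2 Mu:0 Ld:1 B:1 rd:0 wr:1>
#5 ALU src=r6,r1 held:RD_PORT  <A:2 Mu:0 Ld:1 B:1 rd:0 wr:1>
#6 ALU src=r5,r2 held:RD_PORT  <A:2 Mu:0 Ld:1 B:1 rd:0 wr:1>
#7 MUL src=r8,r8 held:FU  <A:2 Mu:0 Ld:1 B:1 rd:0 wr:1>

reason(slot 6) = RD_PORT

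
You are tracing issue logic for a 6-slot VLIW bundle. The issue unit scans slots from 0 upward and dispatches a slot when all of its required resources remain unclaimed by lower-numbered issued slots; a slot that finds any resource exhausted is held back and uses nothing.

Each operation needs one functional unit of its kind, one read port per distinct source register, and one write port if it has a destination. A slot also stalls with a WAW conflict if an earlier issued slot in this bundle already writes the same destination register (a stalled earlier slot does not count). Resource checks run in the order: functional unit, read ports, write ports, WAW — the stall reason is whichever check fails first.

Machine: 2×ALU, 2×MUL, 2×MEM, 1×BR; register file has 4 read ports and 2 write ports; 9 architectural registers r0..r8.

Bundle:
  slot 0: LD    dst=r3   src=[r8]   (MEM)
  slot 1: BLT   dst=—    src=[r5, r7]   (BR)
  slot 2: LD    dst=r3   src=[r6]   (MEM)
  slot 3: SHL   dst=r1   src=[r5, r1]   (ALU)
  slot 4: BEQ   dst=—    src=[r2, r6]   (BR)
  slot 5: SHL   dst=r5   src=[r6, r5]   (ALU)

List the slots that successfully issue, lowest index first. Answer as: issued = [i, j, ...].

issued = [0, 1]

#0 MEM src=r8 dispatched  <A:2 Mu:2 Ld:1 B:1 rd:3 wr:1>
#1 BR src=r5,r7 dispatched  <A:2 Mu:2 Ld:1 B:0 rd:1 wr:1>
#2 MEM src=r6 held:WAW  <A:2 Mu:2 Ld:1 B:0 rd:1 wr:1>
#3 ALU src=r5,r1 held:RD_PORT  <A:2 Mu:2 Ld:1 B:0 rd:1 wr:1>
#4 BR src=r2,r6 held:FU  <A:2 Mu:2 Ld:1 B:0 rd:1 wr:1>
#5 ALU src=r6,r5 held:RD_PORT  <A:2 Mu:2 Ld:1 B:0 rd:1 wr:1>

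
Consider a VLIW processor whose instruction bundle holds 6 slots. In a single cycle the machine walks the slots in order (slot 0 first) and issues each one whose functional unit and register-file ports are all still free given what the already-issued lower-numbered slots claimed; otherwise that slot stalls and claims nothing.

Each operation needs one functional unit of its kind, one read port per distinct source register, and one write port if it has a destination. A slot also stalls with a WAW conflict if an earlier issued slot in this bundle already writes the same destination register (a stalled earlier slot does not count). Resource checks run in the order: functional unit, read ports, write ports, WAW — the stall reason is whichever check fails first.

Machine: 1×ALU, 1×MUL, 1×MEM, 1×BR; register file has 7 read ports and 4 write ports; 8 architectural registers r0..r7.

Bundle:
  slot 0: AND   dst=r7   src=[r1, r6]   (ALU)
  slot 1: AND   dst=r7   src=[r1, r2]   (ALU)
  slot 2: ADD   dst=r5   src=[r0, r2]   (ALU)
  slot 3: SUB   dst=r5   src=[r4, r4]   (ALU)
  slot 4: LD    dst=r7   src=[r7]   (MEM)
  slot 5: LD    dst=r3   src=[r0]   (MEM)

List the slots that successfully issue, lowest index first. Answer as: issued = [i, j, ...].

slot 0 (ALU): ISSUE — free A0,Mu1,Ld1,B1 rp5 wp3
slot 1 (ALU): stall FU — free A0,Mu1,Ld1,B1 rp5 wp3
slot 2 (ALU): stall FU — free A0,Mu1,Ld1,B1 rp5 wp3
slot 3 (ALU): stall FU — free A0,Mu1,Ld1,B1 rp5 wp3
slot 4 (MEM): stall WAW — free A0,Mu1,Ld1,B1 rp5 wp3
slot 5 (MEM): ISSUE — free A0,Mu1,Ld0,B1 rp4 wp2

issued = [0, 5]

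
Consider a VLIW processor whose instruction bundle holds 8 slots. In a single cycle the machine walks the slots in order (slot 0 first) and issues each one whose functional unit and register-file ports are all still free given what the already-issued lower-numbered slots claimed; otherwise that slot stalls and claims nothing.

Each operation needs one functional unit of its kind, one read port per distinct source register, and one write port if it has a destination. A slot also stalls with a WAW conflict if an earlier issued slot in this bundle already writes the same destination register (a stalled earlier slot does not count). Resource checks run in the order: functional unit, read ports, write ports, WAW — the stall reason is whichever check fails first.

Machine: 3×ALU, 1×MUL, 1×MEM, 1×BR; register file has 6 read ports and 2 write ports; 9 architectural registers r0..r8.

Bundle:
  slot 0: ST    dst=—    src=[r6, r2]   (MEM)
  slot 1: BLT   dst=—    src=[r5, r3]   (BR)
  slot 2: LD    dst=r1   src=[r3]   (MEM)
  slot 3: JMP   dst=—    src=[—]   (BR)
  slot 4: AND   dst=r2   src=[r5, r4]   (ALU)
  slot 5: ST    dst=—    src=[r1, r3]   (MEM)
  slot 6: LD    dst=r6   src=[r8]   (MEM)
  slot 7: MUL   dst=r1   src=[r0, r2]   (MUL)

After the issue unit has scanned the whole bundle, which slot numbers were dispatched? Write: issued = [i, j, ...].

slot 0 (MEM): ISSUE — free A3,Mu1,Ld0,B1 rp4 wp2
slot 1 (BR): ISSUE — free A3,Mu1,Ld0,B0 rp2 wp2
slot 2 (MEM): stall FU — free A3,Mu1,Ld0,B0 rp2 wp2
slot 3 (BR): stall FU — free A3,Mu1,Ld0,B0 rp2 wp2
slot 4 (ALU): ISSUE — free A2,Mu1,Ld0,B0 rp0 wp1
slot 5 (MEM): stall FU — free A2,Mu1,Ld0,B0 rp0 wp1
slot 6 (MEM): stall FU — free A2,Mu1,Ld0,B0 rp0 wp1
slot 7 (MUL): stall RD_PORT — free A2,Mu1,Ld0,B0 rp0 wp1

issued = [0, 1, 4]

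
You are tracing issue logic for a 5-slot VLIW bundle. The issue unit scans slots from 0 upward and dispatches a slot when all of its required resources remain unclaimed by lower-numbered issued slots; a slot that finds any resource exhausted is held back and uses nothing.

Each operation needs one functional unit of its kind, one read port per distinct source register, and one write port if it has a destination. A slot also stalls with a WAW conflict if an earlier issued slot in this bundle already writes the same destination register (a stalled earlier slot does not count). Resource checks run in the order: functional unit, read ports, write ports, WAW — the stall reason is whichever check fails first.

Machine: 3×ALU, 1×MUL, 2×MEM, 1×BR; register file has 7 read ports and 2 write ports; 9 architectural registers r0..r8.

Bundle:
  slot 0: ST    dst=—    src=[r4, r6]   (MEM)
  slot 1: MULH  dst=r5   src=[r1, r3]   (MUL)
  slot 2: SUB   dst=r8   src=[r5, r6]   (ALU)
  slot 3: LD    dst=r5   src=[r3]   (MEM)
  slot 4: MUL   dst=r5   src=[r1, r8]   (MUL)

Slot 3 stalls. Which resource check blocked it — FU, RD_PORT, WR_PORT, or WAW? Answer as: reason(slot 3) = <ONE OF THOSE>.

reason(slot 3) = WR_PORT

  0. MEM ⇒ go  {3A/1Mu/1Ld/1B | 5r 2w}
  1. MUL→r5 ⇒ go  {3A/0Mu/1Ld/1B | 3r 1w}
  2. ALU→r8 ⇒ go  {2A/0Mu/1Ld/1B | 1r 0w}
  3. MEM→r5 ⇒ no(WR_PORT)  {2A/0Mu/1Ld/1B | 1r 0w}
  4. MUL→r5 ⇒ no(FU)  {2A/0Mu/1Ld/1B | 1r 0w}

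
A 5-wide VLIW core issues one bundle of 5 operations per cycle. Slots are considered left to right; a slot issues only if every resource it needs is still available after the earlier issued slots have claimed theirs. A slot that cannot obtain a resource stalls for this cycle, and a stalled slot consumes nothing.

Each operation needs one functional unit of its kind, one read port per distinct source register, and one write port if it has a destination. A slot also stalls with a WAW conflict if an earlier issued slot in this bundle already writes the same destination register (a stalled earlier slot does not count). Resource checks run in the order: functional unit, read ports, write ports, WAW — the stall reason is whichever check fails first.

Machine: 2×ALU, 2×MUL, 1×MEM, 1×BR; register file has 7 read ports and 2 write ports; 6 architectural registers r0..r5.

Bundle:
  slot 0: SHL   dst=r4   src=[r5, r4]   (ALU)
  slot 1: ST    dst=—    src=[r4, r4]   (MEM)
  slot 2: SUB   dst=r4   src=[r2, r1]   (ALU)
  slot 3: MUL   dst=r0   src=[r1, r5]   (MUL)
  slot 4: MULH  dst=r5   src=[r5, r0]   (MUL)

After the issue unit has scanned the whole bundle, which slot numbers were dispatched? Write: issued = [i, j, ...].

issued = [0, 1, 3]

#0 ALU src=r5,r4 dispatched  <A:1 Mu:2 Ld:1 B:1 rd:5 wr:1>
#1 MEM src=r4,r4 dispatched  <A:1 Mu:2 Ld:0 B:1 rd:4 wr:1>
#2 ALU src=r2,r1 held:WAW  <A:1 Mu:2 Ld:0 B:1 rd:4 wr:1>
#3 MUL src=r1,r5 dispatched  <A:1 Mu:1 Ld:0 B:1 rd:2 wr:0>
#4 MUL src=r5,r0 held:WR_PORT  <A:1 Mu:1 Ld:0 B:1 rd:2 wr:0>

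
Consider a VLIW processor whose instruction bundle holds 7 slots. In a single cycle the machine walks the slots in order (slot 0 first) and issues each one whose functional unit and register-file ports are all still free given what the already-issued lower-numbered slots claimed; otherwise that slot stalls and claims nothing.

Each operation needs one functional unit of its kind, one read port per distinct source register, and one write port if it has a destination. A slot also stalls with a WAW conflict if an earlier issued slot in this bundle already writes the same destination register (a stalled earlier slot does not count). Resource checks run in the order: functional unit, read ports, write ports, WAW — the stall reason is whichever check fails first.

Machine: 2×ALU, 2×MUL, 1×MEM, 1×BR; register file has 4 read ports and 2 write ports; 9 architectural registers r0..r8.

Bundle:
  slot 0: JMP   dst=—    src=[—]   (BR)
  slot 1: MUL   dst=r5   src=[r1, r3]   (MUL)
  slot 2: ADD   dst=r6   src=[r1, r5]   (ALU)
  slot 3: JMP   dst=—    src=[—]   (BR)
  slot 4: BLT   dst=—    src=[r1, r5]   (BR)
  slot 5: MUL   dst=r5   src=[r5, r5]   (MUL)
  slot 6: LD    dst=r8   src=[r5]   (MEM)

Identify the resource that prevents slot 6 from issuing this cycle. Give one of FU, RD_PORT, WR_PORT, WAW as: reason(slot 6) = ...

reason(slot 6) = RD_PORT

(0) want 1×BR +0rd +0wr — yes → AL2|MU2|ME1|BR0|rd4|wr2
(1) want 1×MUL +2rd +1wr — yes → AL2|MU1|ME1|BR0|rd2|wr1
(2) want 1×ALU +2rd +1wr — yes → AL1|MU1|ME1|BR0|rd0|wr0
(3) want 1×BR +0rd +0wr — FU → AL1|MU1|ME1|BR0|rd0|wr0
(4) want 1×BR +2rd +0wr — FU → AL1|MU1|ME1|BR0|rd0|wr0
(5) want 1×MUL +1rd +1wr — RD_PORT → AL1|MU1|ME1|BR0|rd0|wr0
(6) want 1×MEM +1rd +1wr — RD_PORT → AL1|MU1|ME1|BR0|rd0|wr0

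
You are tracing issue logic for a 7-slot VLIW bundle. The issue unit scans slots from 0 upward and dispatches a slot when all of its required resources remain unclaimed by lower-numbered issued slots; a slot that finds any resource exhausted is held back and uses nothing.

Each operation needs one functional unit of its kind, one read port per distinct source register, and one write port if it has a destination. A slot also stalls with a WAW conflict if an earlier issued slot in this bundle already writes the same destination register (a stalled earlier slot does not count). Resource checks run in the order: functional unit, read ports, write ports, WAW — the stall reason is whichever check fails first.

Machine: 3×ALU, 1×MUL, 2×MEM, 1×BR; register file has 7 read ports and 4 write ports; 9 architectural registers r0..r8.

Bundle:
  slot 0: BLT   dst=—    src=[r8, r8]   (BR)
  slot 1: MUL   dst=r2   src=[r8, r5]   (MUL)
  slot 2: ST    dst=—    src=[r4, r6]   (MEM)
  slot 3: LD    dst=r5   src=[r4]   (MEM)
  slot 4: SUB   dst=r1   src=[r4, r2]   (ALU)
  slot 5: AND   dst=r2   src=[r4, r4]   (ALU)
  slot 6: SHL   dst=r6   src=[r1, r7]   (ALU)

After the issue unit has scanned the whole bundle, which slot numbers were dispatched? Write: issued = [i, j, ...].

[0] BR needs rd=1 wr=0: ok; after: ALU=3 MUL=1 MEM=2 BR=0, R=6, W=4
[1] MUL needs rd=2 wr=1: ok; after: ALU=3 MUL=0 MEM=2 BR=0, R=4, W=3
[2] MEM needs rd=2 wr=0: ok; after: ALU=3 MUL=0 MEM=1 BR=0, R=2, W=3
[3] MEM needs rd=1 wr=1: ok; after: ALU=3 MUL=0 MEM=0 BR=0, R=1, W=2
[4] ALU needs rd=2 wr=1: RD_PORT; after: ALU=3 MUL=0 MEM=0 BR=0, R=1, W=2
[5] ALU needs rd=1 wr=1: WAW; after: ALU=3 MUL=0 MEM=0 BR=0, R=1, W=2
[6] ALU needs rd=2 wr=1: RD_PORT; after: ALU=3 MUL=0 MEM=0 BR=0, R=1, W=2

issued = [0, 1, 2, 3]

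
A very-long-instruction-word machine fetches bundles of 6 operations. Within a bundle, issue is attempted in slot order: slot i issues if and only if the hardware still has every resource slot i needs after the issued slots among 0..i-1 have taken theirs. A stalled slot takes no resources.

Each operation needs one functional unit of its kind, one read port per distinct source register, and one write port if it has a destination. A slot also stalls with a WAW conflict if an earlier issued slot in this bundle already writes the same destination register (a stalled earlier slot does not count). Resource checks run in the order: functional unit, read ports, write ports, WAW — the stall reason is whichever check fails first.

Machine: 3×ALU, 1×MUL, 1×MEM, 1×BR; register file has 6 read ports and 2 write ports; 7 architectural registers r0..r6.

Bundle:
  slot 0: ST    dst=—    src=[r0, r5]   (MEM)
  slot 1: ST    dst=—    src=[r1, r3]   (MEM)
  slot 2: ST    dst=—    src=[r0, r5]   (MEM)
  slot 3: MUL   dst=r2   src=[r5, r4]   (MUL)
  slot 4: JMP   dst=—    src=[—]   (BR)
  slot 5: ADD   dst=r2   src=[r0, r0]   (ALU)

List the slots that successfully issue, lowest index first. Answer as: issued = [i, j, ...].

issued = [0, 3, 4]

slot 0 (MEM): ISSUE — free A3,Mu1,Ld0,B1 rp4 wp2
slot 1 (MEM): stall FU — free A3,Mu1,Ld0,B1 rp4 wp2
slot 2 (MEM): stall FU — free A3,Mu1,Ld0,B1 rp4 wp2
slot 3 (MUL): ISSUE — free A3,Mu0,Ld0,B1 rp2 wp1
slot 4 (BR): ISSUE — free A3,Mu0,Ld0,B0 rp2 wp1
slot 5 (ALU): stall WAW — free A3,Mu0,Ld0,B0 rp2 wp1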